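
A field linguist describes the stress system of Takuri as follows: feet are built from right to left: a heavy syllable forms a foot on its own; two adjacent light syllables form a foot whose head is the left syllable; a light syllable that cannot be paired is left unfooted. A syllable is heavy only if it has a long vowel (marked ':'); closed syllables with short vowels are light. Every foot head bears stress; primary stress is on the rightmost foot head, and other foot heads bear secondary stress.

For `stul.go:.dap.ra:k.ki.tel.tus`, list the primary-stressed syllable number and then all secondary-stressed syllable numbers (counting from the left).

primary 6, secondary 2, 4

Weights: 1 stul L, 2 go: H, 3 dap L, 4 ra:k H, 5 ki L, 6 tel L, 7 tus L.
Parse right to left (heavy = foot alone; LL = one foot; stranded L unfooted): stul (ˈgo:) dap (ˈra:k) ki (ˈtel.tus).
Foot heads: 2, 4, 6.
Primary stress on the rightmost head = syllable 6.
Secondary stress on 2, 4: stul.ˌgo:.dap.ˌra:k.ki.ˈtel.tus.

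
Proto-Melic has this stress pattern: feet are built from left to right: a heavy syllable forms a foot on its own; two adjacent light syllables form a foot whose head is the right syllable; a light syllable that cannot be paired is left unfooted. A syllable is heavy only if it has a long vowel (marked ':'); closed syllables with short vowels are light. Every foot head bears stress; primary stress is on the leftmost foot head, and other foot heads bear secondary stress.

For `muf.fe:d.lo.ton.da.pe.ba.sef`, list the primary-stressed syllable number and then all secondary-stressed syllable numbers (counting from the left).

primary 2, secondary 4, 6, 8

Weights: 1 muf L, 2 fe:d H, 3 lo L, 4 ton L, 5 da L, 6 pe L, 7 ba L, 8 sef L.
Parse left to right (heavy = foot alone; LL = one foot; stranded L unfooted): muf (ˈfe:d) (lo.ˈton) (da.ˈpe) (ba.ˈsef).
Foot heads: 2, 4, 6, 8.
Primary stress on the leftmost head = syllable 2.
Secondary stress on 4, 6, 8: muf.ˈfe:d.lo.ˌton.da.ˌpe.ba.ˌsef.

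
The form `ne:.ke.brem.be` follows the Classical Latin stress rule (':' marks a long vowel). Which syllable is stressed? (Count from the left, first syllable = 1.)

Classical Latin: stress the penult if heavy (long vowel or closed), else the antepenult.
Weights: 2 ke L, 3 brem H, 4 be L.
The penult (syllable 3, brem) is heavy, so it takes stress.
Stress on syllable 3: ne:.ke.ˈbrem.be.

3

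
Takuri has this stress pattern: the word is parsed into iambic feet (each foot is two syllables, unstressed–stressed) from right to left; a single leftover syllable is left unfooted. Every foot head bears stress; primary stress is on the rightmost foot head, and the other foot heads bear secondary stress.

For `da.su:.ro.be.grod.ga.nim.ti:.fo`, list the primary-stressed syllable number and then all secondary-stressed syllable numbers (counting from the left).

primary 9, secondary 3, 5, 7

Parse right to left into iambic (σˈσ) feet: da (su:.ˈro) (be.ˈgrod) (ga.ˈnim) (ti:.ˈfo). Syllable 1 is left unfooted.
Foot heads (stressed positions): 3, 5, 7, 9.
End Rule Rightmost: primary stress on the rightmost head = syllable 9.
Secondary stress on 3, 5, 7: da.su:.ˌro.be.ˌgrod.ga.ˌnim.ti:.ˈfo.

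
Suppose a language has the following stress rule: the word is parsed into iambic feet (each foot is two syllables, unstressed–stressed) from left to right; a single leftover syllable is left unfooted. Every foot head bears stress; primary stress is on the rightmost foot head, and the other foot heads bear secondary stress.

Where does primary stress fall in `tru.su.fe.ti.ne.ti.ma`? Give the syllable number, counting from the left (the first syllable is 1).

Parse left to right into iambic (σˈσ) feet: (tru.ˈsu) (fe.ˈti) (ne.ˈti) ma. Syllable 7 is left unfooted.
Foot heads (stressed positions): 2, 4, 6.
End Rule Rightmost: primary stress on the rightmost head = syllable 6.
Primary stress: syllable 6 → tru.su.fe.ti.ne.ˈti.ma.

6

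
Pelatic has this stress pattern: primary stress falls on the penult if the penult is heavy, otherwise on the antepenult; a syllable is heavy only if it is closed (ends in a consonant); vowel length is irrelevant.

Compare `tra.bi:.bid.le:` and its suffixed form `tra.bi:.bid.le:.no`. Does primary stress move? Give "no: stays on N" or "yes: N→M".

no: stays on 3

Base `tra.bi:.bid.le:` (4 syllables):
  Weights: 2 bi: L, 3 bid H, 4 le: L.
  The penult (syllable 3, bid) is heavy, so it takes stress.
  → primary stress on syllable 3.
Suffixed `tra.bi:.bid.le:.no` (5 syllables):
  Weights: 3 bid H, 4 le: L, 5 no L.
  The penult (syllable 4, le:) is light, so stress falls on the antepenult (syllable 3, bid).
  → primary stress on syllable 3.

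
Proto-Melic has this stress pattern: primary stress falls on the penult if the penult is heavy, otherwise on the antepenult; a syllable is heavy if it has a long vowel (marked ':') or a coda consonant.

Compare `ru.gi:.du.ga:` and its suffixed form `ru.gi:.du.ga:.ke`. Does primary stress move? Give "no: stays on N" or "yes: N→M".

Base `ru.gi:.du.ga:` (4 syllables):
  Weights: 2 gi: H, 3 du L, 4 ga: H.
  The penult (syllable 3, du) is light, so stress falls on the antepenult (syllable 2, gi:).
  → primary stress on syllable 2.
Suffixed `ru.gi:.du.ga:.ke` (5 syllables):
  Weights: 3 du L, 4 ga: H, 5 ke L.
  The penult (syllable 4, ga:) is heavy, so it takes stress.
  → primary stress on syllable 4.

yes: 2→4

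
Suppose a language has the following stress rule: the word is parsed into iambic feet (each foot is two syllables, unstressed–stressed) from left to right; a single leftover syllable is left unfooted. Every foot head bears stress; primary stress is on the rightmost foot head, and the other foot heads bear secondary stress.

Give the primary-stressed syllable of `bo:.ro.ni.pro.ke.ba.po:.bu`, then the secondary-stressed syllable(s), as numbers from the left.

Parse left to right into iambic (σˈσ) feet: (bo:.ˈro) (ni.ˈpro) (ke.ˈba) (po:.ˈbu).
Foot heads (stressed positions): 2, 4, 6, 8.
End Rule Rightmost: primary stress on the rightmost head = syllable 8.
Secondary stress on 2, 4, 6: bo:.ˌro.ni.ˌpro.ke.ˌba.po:.ˈbu.

primary 8, secondary 2, 4, 6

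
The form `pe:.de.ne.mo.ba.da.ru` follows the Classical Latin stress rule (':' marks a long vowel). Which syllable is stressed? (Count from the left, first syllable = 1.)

5

Classical Latin: stress the penult if heavy (long vowel or closed), else the antepenult.
Weights: 5 ba L, 6 da L, 7 ru L.
The penult (syllable 6, da) is light, so stress falls on the antepenult (syllable 5, ba).
Stress on syllable 5: pe:.de.ne.mo.ˈba.da.ru.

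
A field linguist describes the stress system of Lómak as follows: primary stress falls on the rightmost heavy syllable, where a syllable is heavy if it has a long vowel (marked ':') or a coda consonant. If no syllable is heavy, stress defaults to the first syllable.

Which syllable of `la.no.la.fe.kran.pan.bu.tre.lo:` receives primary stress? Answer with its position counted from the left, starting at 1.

Weights: 1 la L, 2 no L, 3 la L, 4 fe L, 5 kran H, 6 pan H, 7 bu L, 8 tre L, 9 lo: H.
Heavy syllables in the domain: 5, 6, 9. The rightmost is syllable 9 (lo:).
Primary stress: syllable 9 → la.no.la.fe.kran.pan.bu.tre.ˈlo:.

9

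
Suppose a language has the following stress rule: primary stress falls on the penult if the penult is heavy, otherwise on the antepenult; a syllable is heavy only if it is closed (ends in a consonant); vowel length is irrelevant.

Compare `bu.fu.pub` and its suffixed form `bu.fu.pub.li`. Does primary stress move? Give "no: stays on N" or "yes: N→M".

yes: 1→3

Base `bu.fu.pub` (3 syllables):
  Weights: 1 bu L, 2 fu L, 3 pub H.
  The penult (syllable 2, fu) is light, so stress falls on the antepenult (syllable 1, bu).
  → primary stress on syllable 1.
Suffixed `bu.fu.pub.li` (4 syllables):
  Weights: 2 fu L, 3 pub H, 4 li L.
  The penult (syllable 3, pub) is heavy, so it takes stress.
  → primary stress on syllable 3.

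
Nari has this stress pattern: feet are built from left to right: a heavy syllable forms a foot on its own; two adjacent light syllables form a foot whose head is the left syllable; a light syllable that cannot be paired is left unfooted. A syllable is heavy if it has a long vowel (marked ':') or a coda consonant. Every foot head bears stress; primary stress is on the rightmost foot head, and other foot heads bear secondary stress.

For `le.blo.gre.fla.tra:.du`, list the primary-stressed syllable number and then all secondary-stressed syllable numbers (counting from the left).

primary 5, secondary 1, 3

Weights: 1 le L, 2 blo L, 3 gre L, 4 fla L, 5 tra: H, 6 du L.
Parse left to right (heavy = foot alone; LL = one foot; stranded L unfooted): (ˈle.blo) (ˈgre.fla) (ˈtra:) du.
Foot heads: 1, 3, 5.
Primary stress on the rightmost head = syllable 5.
Secondary stress on 1, 3: ˌle.blo.ˌgre.fla.ˈtra:.du.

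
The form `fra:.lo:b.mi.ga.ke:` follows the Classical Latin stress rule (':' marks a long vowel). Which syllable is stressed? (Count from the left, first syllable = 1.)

Classical Latin: stress the penult if heavy (long vowel or closed), else the antepenult.
Weights: 3 mi L, 4 ga L, 5 ke: H.
The penult (syllable 4, ga) is light, so stress falls on the antepenult (syllable 3, mi).
Stress on syllable 3: fra:.lo:b.ˈmi.ga.ke:.

3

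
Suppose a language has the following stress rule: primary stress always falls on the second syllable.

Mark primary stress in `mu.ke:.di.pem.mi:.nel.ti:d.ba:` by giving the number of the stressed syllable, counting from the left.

The word has 8 syllables; the second syllable is syllable 2 (ke:).
Primary stress: syllable 2 → mu.ˈke:.di.pem.mi:.nel.ti:d.ba:.

2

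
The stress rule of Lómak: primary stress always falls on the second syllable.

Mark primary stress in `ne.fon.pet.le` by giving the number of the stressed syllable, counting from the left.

The word has 4 syllables; the second syllable is syllable 2 (fon).
Primary stress: syllable 2 → ne.ˈfon.pet.le.

2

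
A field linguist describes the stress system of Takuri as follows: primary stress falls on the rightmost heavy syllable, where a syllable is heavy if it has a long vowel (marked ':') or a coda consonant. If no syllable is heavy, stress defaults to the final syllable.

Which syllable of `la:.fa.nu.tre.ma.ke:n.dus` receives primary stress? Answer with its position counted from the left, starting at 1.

Weights: 1 la: H, 2 fa L, 3 nu L, 4 tre L, 5 ma L, 6 ke:n H, 7 dus H.
Heavy syllables in the domain: 1, 6, 7. The rightmost is syllable 7 (dus).
Primary stress: syllable 7 → la:.fa.nu.tre.ma.ke:n.ˈdus.

7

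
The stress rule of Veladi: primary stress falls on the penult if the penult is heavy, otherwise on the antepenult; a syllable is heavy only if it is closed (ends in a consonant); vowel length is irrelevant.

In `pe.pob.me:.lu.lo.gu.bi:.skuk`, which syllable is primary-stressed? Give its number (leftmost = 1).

Weights: 6 gu L, 7 bi: L, 8 skuk H.
The penult (syllable 7, bi:) is light, so stress falls on the antepenult (syllable 6, gu).
Primary stress: syllable 6 → pe.pob.me:.lu.lo.ˈgu.bi:.skuk.

6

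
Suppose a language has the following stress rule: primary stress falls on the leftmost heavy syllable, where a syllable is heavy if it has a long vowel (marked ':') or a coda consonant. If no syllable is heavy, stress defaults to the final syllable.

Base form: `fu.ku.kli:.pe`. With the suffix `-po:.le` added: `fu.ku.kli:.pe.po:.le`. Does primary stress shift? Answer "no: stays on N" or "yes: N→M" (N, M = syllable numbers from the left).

Base `fu.ku.kli:.pe` (4 syllables):
  Weights: 1 fu L, 2 ku L, 3 kli: H, 4 pe L.
  Heavy syllables in the domain: 3. The leftmost is syllable 3 (kli:).
  → primary stress on syllable 3.
Suffixed `fu.ku.kli:.pe.po:.le` (6 syllables):
  Weights: 1 fu L, 2 ku L, 3 kli: H, 4 pe L, 5 po: H, 6 le L.
  Heavy syllables in the domain: 3, 5. The leftmost is syllable 3 (kli:).
  → primary stress on syllable 3.

no: stays on 3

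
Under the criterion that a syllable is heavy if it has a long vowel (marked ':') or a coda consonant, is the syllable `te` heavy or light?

`te`: short vowel, open (no coda). Short vowel, open → light.

light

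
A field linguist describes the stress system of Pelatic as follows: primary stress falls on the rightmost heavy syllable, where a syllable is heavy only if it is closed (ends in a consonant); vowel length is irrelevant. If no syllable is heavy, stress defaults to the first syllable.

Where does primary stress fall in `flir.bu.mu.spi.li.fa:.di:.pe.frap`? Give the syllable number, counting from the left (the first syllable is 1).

Weights: 1 flir H, 2 bu L, 3 mu L, 4 spi L, 5 li L, 6 fa: L, 7 di: L, 8 pe L, 9 frap H.
Heavy syllables in the domain: 1, 9. The rightmost is syllable 9 (frap).
Primary stress: syllable 9 → flir.bu.mu.spi.li.fa:.di:.pe.ˈfrap.

9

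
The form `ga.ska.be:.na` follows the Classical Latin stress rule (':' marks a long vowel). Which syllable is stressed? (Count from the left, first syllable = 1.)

Classical Latin: stress the penult if heavy (long vowel or closed), else the antepenult.
Weights: 2 ska L, 3 be: H, 4 na L.
The penult (syllable 3, be:) is heavy, so it takes stress.
Stress on syllable 3: ga.ska.ˈbe:.na.

3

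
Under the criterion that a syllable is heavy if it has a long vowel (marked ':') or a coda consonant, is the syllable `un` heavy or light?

`un`: short vowel, closed (coda /n/). Closed → heavy.

heavy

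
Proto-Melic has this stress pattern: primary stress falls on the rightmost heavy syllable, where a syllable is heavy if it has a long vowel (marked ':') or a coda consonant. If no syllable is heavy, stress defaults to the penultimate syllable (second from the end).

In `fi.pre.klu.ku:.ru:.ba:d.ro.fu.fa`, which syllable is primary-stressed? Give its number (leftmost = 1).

Weights: 1 fi L, 2 pre L, 3 klu L, 4 ku: H, 5 ru: H, 6 ba:d H, 7 ro L, 8 fu L, 9 fa L.
Heavy syllables in the domain: 4, 5, 6. The rightmost is syllable 6 (ba:d).
Primary stress: syllable 6 → fi.pre.klu.ku:.ru:.ˈba:d.ro.fu.fa.

6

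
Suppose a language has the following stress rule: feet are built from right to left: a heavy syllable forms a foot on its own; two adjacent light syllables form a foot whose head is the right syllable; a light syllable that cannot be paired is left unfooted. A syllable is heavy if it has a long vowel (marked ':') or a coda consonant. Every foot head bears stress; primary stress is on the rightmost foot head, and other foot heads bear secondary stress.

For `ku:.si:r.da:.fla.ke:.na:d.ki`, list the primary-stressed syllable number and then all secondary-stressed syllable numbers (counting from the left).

Weights: 1 ku: H, 2 si:r H, 3 da: H, 4 fla L, 5 ke: H, 6 na:d H, 7 ki L.
Parse right to left (heavy = foot alone; LL = one foot; stranded L unfooted): (ˈku:) (ˈsi:r) (ˈda:) fla (ˈke:) (ˈna:d) ki.
Foot heads: 1, 2, 3, 5, 6.
Primary stress on the rightmost head = syllable 6.
Secondary stress on 1, 2, 3, 5: ˌku:.ˌsi:r.ˌda:.fla.ˌke:.ˈna:d.ki.

primary 6, secondary 1, 2, 3, 5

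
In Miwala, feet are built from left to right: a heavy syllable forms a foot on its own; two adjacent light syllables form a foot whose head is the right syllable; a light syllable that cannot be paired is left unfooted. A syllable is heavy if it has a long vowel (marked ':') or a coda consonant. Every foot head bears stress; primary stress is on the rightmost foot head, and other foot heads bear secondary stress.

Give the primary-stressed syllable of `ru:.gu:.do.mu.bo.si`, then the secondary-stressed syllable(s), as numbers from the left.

Weights: 1 ru: H, 2 gu: H, 3 do L, 4 mu L, 5 bo L, 6 si L.
Parse left to right (heavy = foot alone; LL = one foot; stranded L unfooted): (ˈru:) (ˈgu:) (do.ˈmu) (bo.ˈsi).
Foot heads: 1, 2, 4, 6.
Primary stress on the rightmost head = syllable 6.
Secondary stress on 1, 2, 4: ˌru:.ˌgu:.do.ˌmu.bo.ˈsi.

primary 6, secondary 1, 2, 4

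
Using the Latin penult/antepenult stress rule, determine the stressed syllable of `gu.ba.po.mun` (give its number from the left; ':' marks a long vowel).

2

Classical Latin: stress the penult if heavy (long vowel or closed), else the antepenult.
Weights: 2 ba L, 3 po L, 4 mun H.
The penult (syllable 3, po) is light, so stress falls on the antepenult (syllable 2, ba).
Stress on syllable 2: gu.ˈba.po.mun.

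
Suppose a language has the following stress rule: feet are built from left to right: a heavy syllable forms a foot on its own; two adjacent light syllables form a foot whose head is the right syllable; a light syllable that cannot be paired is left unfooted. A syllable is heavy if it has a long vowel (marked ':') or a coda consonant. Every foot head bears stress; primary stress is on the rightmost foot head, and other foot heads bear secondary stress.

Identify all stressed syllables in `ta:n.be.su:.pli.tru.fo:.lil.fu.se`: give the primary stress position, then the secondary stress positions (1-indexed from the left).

Weights: 1 ta:n H, 2 be L, 3 su: H, 4 pli L, 5 tru L, 6 fo: H, 7 lil H, 8 fu L, 9 se L.
Parse left to right (heavy = foot alone; LL = one foot; stranded L unfooted): (ˈta:n) be (ˈsu:) (pli.ˈtru) (ˈfo:) (ˈlil) (fu.ˈse).
Foot heads: 1, 3, 5, 6, 7, 9.
Primary stress on the rightmost head = syllable 9.
Secondary stress on 1, 3, 5, 6, 7: ˌta:n.be.ˌsu:.pli.ˌtru.ˌfo:.ˌlil.fu.ˈse.

primary 9, secondary 1, 3, 5, 6, 7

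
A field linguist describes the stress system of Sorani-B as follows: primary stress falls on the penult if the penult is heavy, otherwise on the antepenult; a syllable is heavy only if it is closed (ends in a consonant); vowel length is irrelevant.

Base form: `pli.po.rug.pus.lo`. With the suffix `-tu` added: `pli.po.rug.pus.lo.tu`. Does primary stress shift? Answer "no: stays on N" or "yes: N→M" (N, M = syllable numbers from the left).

Base `pli.po.rug.pus.lo` (5 syllables):
  Weights: 3 rug H, 4 pus H, 5 lo L.
  The penult (syllable 4, pus) is heavy, so it takes stress.
  → primary stress on syllable 4.
Suffixed `pli.po.rug.pus.lo.tu` (6 syllables):
  Weights: 4 pus H, 5 lo L, 6 tu L.
  The penult (syllable 5, lo) is light, so stress falls on the antepenult (syllable 4, pus).
  → primary stress on syllable 4.

no: stays on 4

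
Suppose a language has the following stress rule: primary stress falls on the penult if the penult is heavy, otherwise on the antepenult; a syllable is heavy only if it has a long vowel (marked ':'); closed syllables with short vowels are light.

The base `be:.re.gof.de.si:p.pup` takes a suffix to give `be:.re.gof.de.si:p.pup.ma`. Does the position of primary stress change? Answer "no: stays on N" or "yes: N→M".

no: stays on 5

Base `be:.re.gof.de.si:p.pup` (6 syllables):
  Weights: 4 de L, 5 si:p H, 6 pup L.
  The penult (syllable 5, si:p) is heavy, so it takes stress.
  → primary stress on syllable 5.
Suffixed `be:.re.gof.de.si:p.pup.ma` (7 syllables):
  Weights: 5 si:p H, 6 pup L, 7 ma L.
  The penult (syllable 6, pup) is light, so stress falls on the antepenult (syllable 5, si:p).
  → primary stress on syllable 5.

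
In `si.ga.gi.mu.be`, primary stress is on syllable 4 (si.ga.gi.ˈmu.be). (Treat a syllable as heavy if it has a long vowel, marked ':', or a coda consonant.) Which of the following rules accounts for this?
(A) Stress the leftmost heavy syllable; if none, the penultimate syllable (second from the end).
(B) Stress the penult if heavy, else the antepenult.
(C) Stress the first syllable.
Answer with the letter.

Rule A → syllable 4 ✓.
Rule B → syllable 3 (observed: 4).
Rule C → syllable 1 (observed: 4).

A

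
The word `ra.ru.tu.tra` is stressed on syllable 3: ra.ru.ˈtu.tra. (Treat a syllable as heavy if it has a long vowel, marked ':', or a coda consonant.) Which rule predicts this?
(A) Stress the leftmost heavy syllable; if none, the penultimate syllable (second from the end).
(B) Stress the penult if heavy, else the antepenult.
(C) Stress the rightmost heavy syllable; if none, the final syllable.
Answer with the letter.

A

Rule A → syllable 3 ✓.
Rule B → syllable 2 (observed: 3).
Rule C → syllable 4 (observed: 3).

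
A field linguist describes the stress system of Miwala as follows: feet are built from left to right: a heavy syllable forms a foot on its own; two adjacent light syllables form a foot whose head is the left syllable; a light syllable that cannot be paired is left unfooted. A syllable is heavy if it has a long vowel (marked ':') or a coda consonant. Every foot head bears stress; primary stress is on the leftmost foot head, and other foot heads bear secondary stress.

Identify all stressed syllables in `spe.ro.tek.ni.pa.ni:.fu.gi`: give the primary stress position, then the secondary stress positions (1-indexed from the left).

primary 1, secondary 3, 4, 6, 7

Weights: 1 spe L, 2 ro L, 3 tek H, 4 ni L, 5 pa L, 6 ni: H, 7 fu L, 8 gi L.
Parse left to right (heavy = foot alone; LL = one foot; stranded L unfooted): (ˈspe.ro) (ˈtek) (ˈni.pa) (ˈni:) (ˈfu.gi).
Foot heads: 1, 3, 4, 6, 7.
Primary stress on the leftmost head = syllable 1.
Secondary stress on 3, 4, 6, 7: ˈspe.ro.ˌtek.ˌni.pa.ˌni:.ˌfu.gi.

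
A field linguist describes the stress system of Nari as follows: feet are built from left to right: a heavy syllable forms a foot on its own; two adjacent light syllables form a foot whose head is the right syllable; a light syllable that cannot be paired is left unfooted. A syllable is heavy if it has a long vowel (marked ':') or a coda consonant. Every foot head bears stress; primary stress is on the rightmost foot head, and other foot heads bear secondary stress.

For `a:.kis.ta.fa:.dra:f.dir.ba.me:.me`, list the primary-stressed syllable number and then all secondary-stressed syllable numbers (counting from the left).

primary 8, secondary 1, 2, 4, 5, 6

Weights: 1 a: H, 2 kis H, 3 ta L, 4 fa: H, 5 dra:f H, 6 dir H, 7 ba L, 8 me: H, 9 me L.
Parse left to right (heavy = foot alone; LL = one foot; stranded L unfooted): (ˈa:) (ˈkis) ta (ˈfa:) (ˈdra:f) (ˈdir) ba (ˈme:) me.
Foot heads: 1, 2, 4, 5, 6, 8.
Primary stress on the rightmost head = syllable 8.
Secondary stress on 1, 2, 4, 5, 6: ˌa:.ˌkis.ta.ˌfa:.ˌdra:f.ˌdir.ba.ˈme:.me.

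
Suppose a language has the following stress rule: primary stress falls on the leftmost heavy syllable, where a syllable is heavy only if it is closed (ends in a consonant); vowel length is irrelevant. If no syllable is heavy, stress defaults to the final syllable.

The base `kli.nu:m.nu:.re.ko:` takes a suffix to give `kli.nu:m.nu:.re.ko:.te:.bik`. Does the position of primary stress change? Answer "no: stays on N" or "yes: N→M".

no: stays on 2

Base `kli.nu:m.nu:.re.ko:` (5 syllables):
  Weights: 1 kli L, 2 nu:m H, 3 nu: L, 4 re L, 5 ko: L.
  Heavy syllables in the domain: 2. The leftmost is syllable 2 (nu:m).
  → primary stress on syllable 2.
Suffixed `kli.nu:m.nu:.re.ko:.te:.bik` (7 syllables):
  Weights: 1 kli L, 2 nu:m H, 3 nu: L, 4 re L, 5 ko: L, 6 te: L, 7 bik H.
  Heavy syllables in the domain: 2, 7. The leftmost is syllable 2 (nu:m).
  → primary stress on syllable 2.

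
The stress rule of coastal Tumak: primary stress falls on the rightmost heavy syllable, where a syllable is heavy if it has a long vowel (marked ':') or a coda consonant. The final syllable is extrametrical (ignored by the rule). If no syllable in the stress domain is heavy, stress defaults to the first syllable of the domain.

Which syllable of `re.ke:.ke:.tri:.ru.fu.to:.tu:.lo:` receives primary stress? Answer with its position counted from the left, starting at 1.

8

The final syllable (9, lo:) is extrametrical; the stress domain is syllables 1–8.
Weights: 1 re L, 2 ke: H, 3 ke: H, 4 tri: H, 5 ru L, 6 fu L, 7 to: H, 8 tu: H.
Heavy syllables in the domain: 2, 3, 4, 7, 8. The rightmost is syllable 8 (tu:).
Primary stress: syllable 8 → re.ke:.ke:.tri:.ru.fu.to:.ˈtu:.lo:.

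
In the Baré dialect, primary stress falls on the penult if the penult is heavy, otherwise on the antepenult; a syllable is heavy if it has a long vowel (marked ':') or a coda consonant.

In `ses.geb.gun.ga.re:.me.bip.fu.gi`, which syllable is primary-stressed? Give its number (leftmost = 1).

7

Weights: 7 bip H, 8 fu L, 9 gi L.
The penult (syllable 8, fu) is light, so stress falls on the antepenult (syllable 7, bip).
Primary stress: syllable 7 → ses.geb.gun.ga.re:.me.ˈbip.fu.gi.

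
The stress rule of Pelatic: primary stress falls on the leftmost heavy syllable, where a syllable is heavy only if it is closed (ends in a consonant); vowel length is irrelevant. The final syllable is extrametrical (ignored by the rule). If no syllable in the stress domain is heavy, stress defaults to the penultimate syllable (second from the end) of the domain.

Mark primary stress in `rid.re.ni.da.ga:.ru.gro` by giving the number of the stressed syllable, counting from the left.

The final syllable (7, gro) is extrametrical; the stress domain is syllables 1–6.
Weights: 1 rid H, 2 re L, 3 ni L, 4 da L, 5 ga: L, 6 ru L.
Heavy syllables in the domain: 1. The leftmost is syllable 1 (rid).
Primary stress: syllable 1 → ˈrid.re.ni.da.ga:.ru.gro.

1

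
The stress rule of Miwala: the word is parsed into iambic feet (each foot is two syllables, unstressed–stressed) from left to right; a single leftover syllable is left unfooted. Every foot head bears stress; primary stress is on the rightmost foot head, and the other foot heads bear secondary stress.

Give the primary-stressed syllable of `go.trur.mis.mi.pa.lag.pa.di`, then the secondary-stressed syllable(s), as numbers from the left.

primary 8, secondary 2, 4, 6

Parse left to right into iambic (σˈσ) feet: (go.ˈtrur) (mis.ˈmi) (pa.ˈlag) (pa.ˈdi).
Foot heads (stressed positions): 2, 4, 6, 8.
End Rule Rightmost: primary stress on the rightmost head = syllable 8.
Secondary stress on 2, 4, 6: go.ˌtrur.mis.ˌmi.pa.ˌlag.pa.ˈdi.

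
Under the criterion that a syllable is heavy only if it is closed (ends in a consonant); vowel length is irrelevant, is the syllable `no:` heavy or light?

`no:`: long vowel, open (no coda). Open (no coda) → light.

light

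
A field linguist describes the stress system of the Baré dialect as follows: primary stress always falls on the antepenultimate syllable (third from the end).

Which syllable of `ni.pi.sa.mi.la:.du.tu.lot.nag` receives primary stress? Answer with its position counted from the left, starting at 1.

The word has 9 syllables; the antepenultimate syllable (third from the end) is syllable 7 (tu).
Primary stress: syllable 7 → ni.pi.sa.mi.la:.du.ˈtu.lot.nag.

7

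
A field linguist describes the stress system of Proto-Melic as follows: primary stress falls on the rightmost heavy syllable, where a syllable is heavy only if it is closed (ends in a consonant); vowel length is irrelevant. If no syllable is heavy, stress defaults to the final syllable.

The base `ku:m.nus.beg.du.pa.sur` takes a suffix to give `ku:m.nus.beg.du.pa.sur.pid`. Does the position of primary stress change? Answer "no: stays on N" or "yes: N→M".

Base `ku:m.nus.beg.du.pa.sur` (6 syllables):
  Weights: 1 ku:m H, 2 nus H, 3 beg H, 4 du L, 5 pa L, 6 sur H.
  Heavy syllables in the domain: 1, 2, 3, 6. The rightmost is syllable 6 (sur).
  → primary stress on syllable 6.
Suffixed `ku:m.nus.beg.du.pa.sur.pid` (7 syllables):
  Weights: 1 ku:m H, 2 nus H, 3 beg H, 4 du L, 5 pa L, 6 sur H, 7 pid H.
  Heavy syllables in the domain: 1, 2, 3, 6, 7. The rightmost is syllable 7 (pid).
  → primary stress on syllable 7.

yes: 6→7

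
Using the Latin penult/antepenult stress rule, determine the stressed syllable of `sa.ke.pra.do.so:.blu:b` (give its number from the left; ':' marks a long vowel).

Classical Latin: stress the penult if heavy (long vowel or closed), else the antepenult.
Weights: 4 do L, 5 so: H, 6 blu:b H.
The penult (syllable 5, so:) is heavy, so it takes stress.
Stress on syllable 5: sa.ke.pra.do.ˈso:.blu:b.

5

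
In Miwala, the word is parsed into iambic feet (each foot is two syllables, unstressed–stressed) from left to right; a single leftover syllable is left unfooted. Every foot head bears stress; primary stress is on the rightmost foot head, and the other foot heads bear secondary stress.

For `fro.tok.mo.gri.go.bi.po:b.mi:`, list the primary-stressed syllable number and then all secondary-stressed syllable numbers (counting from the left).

Parse left to right into iambic (σˈσ) feet: (fro.ˈtok) (mo.ˈgri) (go.ˈbi) (po:b.ˈmi:).
Foot heads (stressed positions): 2, 4, 6, 8.
End Rule Rightmost: primary stress on the rightmost head = syllable 8.
Secondary stress on 2, 4, 6: fro.ˌtok.mo.ˌgri.go.ˌbi.po:b.ˈmi:.

primary 8, secondary 2, 4, 6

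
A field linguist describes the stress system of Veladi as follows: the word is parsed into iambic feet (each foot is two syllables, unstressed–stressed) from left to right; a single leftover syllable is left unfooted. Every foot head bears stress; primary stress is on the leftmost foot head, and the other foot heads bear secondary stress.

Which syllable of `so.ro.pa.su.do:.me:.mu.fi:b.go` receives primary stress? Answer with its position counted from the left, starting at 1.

Parse left to right into iambic (σˈσ) feet: (so.ˈro) (pa.ˈsu) (do:.ˈme:) (mu.ˈfi:b) go. Syllable 9 is left unfooted.
Foot heads (stressed positions): 2, 4, 6, 8.
End Rule Leftmost: primary stress on the leftmost head = syllable 2.
Primary stress: syllable 2 → so.ˈro.pa.su.do:.me:.mu.fi:b.go.

2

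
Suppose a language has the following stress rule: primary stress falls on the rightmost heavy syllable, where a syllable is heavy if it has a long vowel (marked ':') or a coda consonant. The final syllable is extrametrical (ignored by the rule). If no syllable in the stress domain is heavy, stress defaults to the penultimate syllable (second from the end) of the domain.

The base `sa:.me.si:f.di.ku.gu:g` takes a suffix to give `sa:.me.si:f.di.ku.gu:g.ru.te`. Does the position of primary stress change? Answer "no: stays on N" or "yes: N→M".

Base `sa:.me.si:f.di.ku.gu:g` (6 syllables):
  The final syllable (6, gu:g) is extrametrical; the stress domain is syllables 1–5.
  Weights: 1 sa: H, 2 me L, 3 si:f H, 4 di L, 5 ku L.
  Heavy syllables in the domain: 1, 3. The rightmost is syllable 3 (si:f).
  → primary stress on syllable 3.
Suffixed `sa:.me.si:f.di.ku.gu:g.ru.te` (8 syllables):
  The final syllable (8, te) is extrametrical; the stress domain is syllables 1–7.
  Weights: 1 sa: H, 2 me L, 3 si:f H, 4 di L, 5 ku L, 6 gu:g H, 7 ru L.
  Heavy syllables in the domain: 1, 3, 6. The rightmost is syllable 6 (gu:g).
  → primary stress on syllable 6.

yes: 3→6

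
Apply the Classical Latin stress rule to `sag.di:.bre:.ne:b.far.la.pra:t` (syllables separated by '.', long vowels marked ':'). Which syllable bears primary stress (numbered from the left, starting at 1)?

Classical Latin: stress the penult if heavy (long vowel or closed), else the antepenult.
Weights: 5 far H, 6 la L, 7 pra:t H.
The penult (syllable 6, la) is light, so stress falls on the antepenult (syllable 5, far).
Stress on syllable 5: sag.di:.bre:.ne:b.ˈfar.la.pra:t.

5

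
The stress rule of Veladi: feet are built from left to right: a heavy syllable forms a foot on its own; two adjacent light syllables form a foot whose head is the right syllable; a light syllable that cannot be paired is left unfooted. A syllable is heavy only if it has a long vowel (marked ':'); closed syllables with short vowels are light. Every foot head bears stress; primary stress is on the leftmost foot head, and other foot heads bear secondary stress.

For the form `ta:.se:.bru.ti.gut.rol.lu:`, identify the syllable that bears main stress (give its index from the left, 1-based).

1

Weights: 1 ta: H, 2 se: H, 3 bru L, 4 ti L, 5 gut L, 6 rol L, 7 lu: H.
Parse left to right (heavy = foot alone; LL = one foot; stranded L unfooted): (ˈta:) (ˈse:) (bru.ˈti) (gut.ˈrol) (ˈlu:).
Foot heads: 1, 2, 4, 6, 7.
Primary stress on the leftmost head = syllable 1.
Primary stress: syllable 1 → ˈta:.se:.bru.ti.gut.rol.lu:.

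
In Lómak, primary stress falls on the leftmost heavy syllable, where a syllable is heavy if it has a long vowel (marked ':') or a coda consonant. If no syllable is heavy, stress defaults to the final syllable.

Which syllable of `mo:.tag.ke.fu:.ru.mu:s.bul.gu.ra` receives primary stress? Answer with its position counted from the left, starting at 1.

1

Weights: 1 mo: H, 2 tag H, 3 ke L, 4 fu: H, 5 ru L, 6 mu:s H, 7 bul H, 8 gu L, 9 ra L.
Heavy syllables in the domain: 1, 2, 4, 6, 7. The leftmost is syllable 1 (mo:).
Primary stress: syllable 1 → ˈmo:.tag.ke.fu:.ru.mu:s.bul.gu.ra.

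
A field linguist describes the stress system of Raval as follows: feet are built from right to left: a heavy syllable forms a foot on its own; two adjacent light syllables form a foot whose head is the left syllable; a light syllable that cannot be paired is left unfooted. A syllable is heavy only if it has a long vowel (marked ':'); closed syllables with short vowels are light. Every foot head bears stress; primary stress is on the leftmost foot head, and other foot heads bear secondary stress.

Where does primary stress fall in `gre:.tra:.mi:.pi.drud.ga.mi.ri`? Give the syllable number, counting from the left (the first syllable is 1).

Weights: 1 gre: H, 2 tra: H, 3 mi: H, 4 pi L, 5 drud L, 6 ga L, 7 mi L, 8 ri L.
Parse right to left (heavy = foot alone; LL = one foot; stranded L unfooted): (ˈgre:) (ˈtra:) (ˈmi:) pi (ˈdrud.ga) (ˈmi.ri).
Foot heads: 1, 2, 3, 5, 7.
Primary stress on the leftmost head = syllable 1.
Primary stress: syllable 1 → ˈgre:.tra:.mi:.pi.drud.ga.mi.ri.

1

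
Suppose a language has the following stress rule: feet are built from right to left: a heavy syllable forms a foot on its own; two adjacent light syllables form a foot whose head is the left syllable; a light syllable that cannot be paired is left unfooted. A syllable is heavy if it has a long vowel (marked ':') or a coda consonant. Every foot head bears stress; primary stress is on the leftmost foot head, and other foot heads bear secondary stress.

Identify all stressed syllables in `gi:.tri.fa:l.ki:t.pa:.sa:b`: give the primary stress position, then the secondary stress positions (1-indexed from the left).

primary 1, secondary 3, 4, 5, 6

Weights: 1 gi: H, 2 tri L, 3 fa:l H, 4 ki:t H, 5 pa: H, 6 sa:b H.
Parse right to left (heavy = foot alone; LL = one foot; stranded L unfooted): (ˈgi:) tri (ˈfa:l) (ˈki:t) (ˈpa:) (ˈsa:b).
Foot heads: 1, 3, 4, 5, 6.
Primary stress on the leftmost head = syllable 1.
Secondary stress on 3, 4, 5, 6: ˈgi:.tri.ˌfa:l.ˌki:t.ˌpa:.ˌsa:b.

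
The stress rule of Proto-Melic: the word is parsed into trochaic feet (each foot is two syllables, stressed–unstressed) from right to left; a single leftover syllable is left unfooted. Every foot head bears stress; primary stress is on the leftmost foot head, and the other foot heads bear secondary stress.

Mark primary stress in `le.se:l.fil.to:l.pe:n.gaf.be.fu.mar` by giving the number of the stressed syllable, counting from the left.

2

Parse right to left into trochaic (ˈσσ) feet: le (ˈse:l.fil) (ˈto:l.pe:n) (ˈgaf.be) (ˈfu.mar). Syllable 1 is left unfooted.
Foot heads (stressed positions): 2, 4, 6, 8.
End Rule Leftmost: primary stress on the leftmost head = syllable 2.
Primary stress: syllable 2 → le.ˈse:l.fil.to:l.pe:n.gaf.be.fu.mar.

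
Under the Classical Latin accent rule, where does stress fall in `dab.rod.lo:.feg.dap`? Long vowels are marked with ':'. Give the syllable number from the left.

4

Classical Latin: stress the penult if heavy (long vowel or closed), else the antepenult.
Weights: 3 lo: H, 4 feg H, 5 dap H.
The penult (syllable 4, feg) is heavy, so it takes stress.
Stress on syllable 4: dab.rod.lo:.ˈfeg.dap.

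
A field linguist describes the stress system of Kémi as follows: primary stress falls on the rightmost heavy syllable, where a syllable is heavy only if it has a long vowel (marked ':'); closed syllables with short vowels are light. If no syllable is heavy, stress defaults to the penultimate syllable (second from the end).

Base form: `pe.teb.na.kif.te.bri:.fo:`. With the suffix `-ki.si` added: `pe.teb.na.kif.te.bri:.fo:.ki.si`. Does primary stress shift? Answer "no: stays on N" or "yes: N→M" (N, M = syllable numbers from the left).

no: stays on 7

Base `pe.teb.na.kif.te.bri:.fo:` (7 syllables):
  Weights: 1 pe L, 2 teb L, 3 na L, 4 kif L, 5 te L, 6 bri: H, 7 fo: H.
  Heavy syllables in the domain: 6, 7. The rightmost is syllable 7 (fo:).
  → primary stress on syllable 7.
Suffixed `pe.teb.na.kif.te.bri:.fo:.ki.si` (9 syllables):
  Weights: 1 pe L, 2 teb L, 3 na L, 4 kif L, 5 te L, 6 bri: H, 7 fo: H, 8 ki L, 9 si L.
  Heavy syllables in the domain: 6, 7. The rightmost is syllable 7 (fo:).
  → primary stress on syllable 7.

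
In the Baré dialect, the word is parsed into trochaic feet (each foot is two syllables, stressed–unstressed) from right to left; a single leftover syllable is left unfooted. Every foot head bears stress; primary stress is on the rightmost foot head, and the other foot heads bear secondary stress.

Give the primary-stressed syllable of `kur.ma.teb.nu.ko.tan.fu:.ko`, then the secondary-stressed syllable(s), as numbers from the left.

primary 7, secondary 1, 3, 5

Parse right to left into trochaic (ˈσσ) feet: (ˈkur.ma) (ˈteb.nu) (ˈko.tan) (ˈfu:.ko).
Foot heads (stressed positions): 1, 3, 5, 7.
End Rule Rightmost: primary stress on the rightmost head = syllable 7.
Secondary stress on 1, 3, 5: ˌkur.ma.ˌteb.nu.ˌko.tan.ˈfu:.ko.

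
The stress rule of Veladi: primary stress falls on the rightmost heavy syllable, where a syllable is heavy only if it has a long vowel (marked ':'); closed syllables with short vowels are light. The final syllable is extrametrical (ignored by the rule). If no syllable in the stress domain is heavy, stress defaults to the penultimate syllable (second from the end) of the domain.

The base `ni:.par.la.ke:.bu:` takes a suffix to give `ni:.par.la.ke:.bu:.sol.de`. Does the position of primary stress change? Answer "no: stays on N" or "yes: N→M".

Base `ni:.par.la.ke:.bu:` (5 syllables):
  The final syllable (5, bu:) is extrametrical; the stress domain is syllables 1–4.
  Weights: 1 ni: H, 2 par L, 3 la L, 4 ke: H.
  Heavy syllables in the domain: 1, 4. The rightmost is syllable 4 (ke:).
  → primary stress on syllable 4.
Suffixed `ni:.par.la.ke:.bu:.sol.de` (7 syllables):
  The final syllable (7, de) is extrametrical; the stress domain is syllables 1–6.
  Weights: 1 ni: H, 2 par L, 3 la L, 4 ke: H, 5 bu: H, 6 sol L.
  Heavy syllables in the domain: 1, 4, 5. The rightmost is syllable 5 (bu:).
  → primary stress on syllable 5.

yes: 4→5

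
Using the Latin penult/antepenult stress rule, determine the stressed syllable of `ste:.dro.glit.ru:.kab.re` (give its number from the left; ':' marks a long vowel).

Classical Latin: stress the penult if heavy (long vowel or closed), else the antepenult.
Weights: 4 ru: H, 5 kab H, 6 re L.
The penult (syllable 5, kab) is heavy, so it takes stress.
Stress on syllable 5: ste:.dro.glit.ru:.ˈkab.re.

5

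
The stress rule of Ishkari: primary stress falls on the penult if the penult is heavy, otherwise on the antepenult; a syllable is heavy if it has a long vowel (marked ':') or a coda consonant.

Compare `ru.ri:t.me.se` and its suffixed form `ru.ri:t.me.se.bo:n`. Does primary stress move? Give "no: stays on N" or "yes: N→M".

Base `ru.ri:t.me.se` (4 syllables):
  Weights: 2 ri:t H, 3 me L, 4 se L.
  The penult (syllable 3, me) is light, so stress falls on the antepenult (syllable 2, ri:t).
  → primary stress on syllable 2.
Suffixed `ru.ri:t.me.se.bo:n` (5 syllables):
  Weights: 3 me L, 4 se L, 5 bo:n H.
  The penult (syllable 4, se) is light, so stress falls on the antepenult (syllable 3, me).
  → primary stress on syllable 3.

yes: 2→3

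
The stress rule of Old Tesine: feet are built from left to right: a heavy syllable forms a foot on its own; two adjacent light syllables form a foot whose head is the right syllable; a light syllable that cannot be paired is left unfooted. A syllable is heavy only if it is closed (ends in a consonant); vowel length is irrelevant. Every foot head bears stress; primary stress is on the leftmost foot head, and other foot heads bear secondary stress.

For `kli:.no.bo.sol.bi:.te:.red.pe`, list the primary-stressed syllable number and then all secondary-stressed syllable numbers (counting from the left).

Weights: 1 kli: L, 2 no L, 3 bo L, 4 sol H, 5 bi: L, 6 te: L, 7 red H, 8 pe L.
Parse left to right (heavy = foot alone; LL = one foot; stranded L unfooted): (kli:.ˈno) bo (ˈsol) (bi:.ˈte:) (ˈred) pe.
Foot heads: 2, 4, 6, 7.
Primary stress on the leftmost head = syllable 2.
Secondary stress on 4, 6, 7: kli:.ˈno.bo.ˌsol.bi:.ˌte:.ˌred.pe.

primary 2, secondary 4, 6, 7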